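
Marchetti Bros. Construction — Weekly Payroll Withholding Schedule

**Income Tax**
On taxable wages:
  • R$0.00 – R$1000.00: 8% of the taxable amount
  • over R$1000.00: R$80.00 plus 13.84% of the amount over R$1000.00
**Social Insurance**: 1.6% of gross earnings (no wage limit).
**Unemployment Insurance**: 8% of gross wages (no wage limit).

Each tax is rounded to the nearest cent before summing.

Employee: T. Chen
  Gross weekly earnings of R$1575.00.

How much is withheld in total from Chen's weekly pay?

R$310.78

Income Tax: taxable = R$1575.00
  R$80.00 + 13.84% × (R$1575.00 − R$1000.00) = R$80.00 + 13.84% × R$575.00 = R$159.58
Social Insurance: 1.6% × R$1575.00 = R$25.20
Unemployment Insurance: 8% × R$1575.00 = R$126.00
Total: R$159.58 + R$25.20 + R$126.00 = R$310.78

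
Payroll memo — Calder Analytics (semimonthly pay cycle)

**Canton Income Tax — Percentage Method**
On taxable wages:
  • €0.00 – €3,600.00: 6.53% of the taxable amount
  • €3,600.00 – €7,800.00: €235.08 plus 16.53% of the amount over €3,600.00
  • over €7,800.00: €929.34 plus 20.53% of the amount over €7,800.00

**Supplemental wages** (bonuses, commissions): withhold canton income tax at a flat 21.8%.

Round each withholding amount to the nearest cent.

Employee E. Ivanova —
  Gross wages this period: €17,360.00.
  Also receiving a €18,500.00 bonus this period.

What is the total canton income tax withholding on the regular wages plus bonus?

€6,925.01

Canton Income Tax: taxable = €17,360.00
  €929.34 + 20.53% × (€17,360.00 − €7,800.00) = €929.34 + 20.53% × €9,560.00 = €2,892.01
Supplemental (21.8% flat on bonus): 21.8% × €18,500.00 = €4,033.00
Total canton income tax: €2,892.01 + €4,033.00 = €6,925.01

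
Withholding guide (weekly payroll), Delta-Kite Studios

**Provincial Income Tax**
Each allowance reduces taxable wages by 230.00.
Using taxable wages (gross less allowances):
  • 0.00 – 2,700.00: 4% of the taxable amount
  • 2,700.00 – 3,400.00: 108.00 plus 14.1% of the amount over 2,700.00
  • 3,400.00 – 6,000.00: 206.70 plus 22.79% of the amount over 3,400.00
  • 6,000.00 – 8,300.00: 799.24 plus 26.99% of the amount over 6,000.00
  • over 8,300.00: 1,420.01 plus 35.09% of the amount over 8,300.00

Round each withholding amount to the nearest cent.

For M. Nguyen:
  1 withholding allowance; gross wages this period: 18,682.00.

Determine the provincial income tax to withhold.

Provincial Income Tax: taxable = 18,682.00 − 1×230.00 = 18,452.00
  1,420.01 + 35.09% × (18,452.00 − 8,300.00) = 1,420.01 + 35.09% × 10,152.00 = 4,982.35

4,982.35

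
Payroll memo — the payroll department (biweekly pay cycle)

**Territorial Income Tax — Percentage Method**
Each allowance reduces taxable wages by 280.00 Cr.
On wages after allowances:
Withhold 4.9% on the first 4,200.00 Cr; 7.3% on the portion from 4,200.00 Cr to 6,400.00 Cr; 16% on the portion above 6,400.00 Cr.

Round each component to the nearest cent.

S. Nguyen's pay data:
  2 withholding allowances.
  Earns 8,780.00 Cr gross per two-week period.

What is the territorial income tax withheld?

Territorial Income Tax: taxable = 8,780.00 Cr − 2×280.00 Cr = 8,220.00 Cr
  366.40 Cr + 16% × (8,220.00 Cr − 6,400.00 Cr) = 366.40 Cr + 16% × 1,820.00 Cr = 657.60 Cr

657.60 Cr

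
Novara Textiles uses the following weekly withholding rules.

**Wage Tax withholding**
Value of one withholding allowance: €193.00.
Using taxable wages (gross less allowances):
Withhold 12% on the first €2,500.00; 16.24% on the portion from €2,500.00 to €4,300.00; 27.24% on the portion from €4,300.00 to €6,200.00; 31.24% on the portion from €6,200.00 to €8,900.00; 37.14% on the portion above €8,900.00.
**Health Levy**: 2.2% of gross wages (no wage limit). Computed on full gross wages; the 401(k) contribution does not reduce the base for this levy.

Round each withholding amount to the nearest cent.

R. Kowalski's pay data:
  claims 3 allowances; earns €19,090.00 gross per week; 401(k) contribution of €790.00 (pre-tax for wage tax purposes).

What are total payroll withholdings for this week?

€5,649.46

Wage Tax: taxable = €19,090.00 − €790.00 − 3×€193.00 = €17,721.00
  €1,953.36 + 37.14% × (€17,721.00 − €8,900.00) = €1,953.36 + 37.14% × €8,821.00 = €5,229.48
Health Levy: 2.2% × €19,090.00 = €419.98
Total: €5,229.48 + €419.98 = €5,649.46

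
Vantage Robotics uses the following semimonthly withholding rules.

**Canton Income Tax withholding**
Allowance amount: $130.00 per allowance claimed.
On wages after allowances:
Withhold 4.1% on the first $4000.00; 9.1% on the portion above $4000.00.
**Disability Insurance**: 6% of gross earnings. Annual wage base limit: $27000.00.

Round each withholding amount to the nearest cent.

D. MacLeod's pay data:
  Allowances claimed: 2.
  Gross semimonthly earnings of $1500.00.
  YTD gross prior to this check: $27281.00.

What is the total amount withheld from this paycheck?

$50.84

Canton Income Tax: taxable = $1500.00 − 2×$130.00 = $1240.00
  4.1% × $1240.00 = $50.84
Disability Insurance: YTD $27281.00 ≥ cap $27000.00 → $0.00
Total: $50.84 + $0.00 = $50.84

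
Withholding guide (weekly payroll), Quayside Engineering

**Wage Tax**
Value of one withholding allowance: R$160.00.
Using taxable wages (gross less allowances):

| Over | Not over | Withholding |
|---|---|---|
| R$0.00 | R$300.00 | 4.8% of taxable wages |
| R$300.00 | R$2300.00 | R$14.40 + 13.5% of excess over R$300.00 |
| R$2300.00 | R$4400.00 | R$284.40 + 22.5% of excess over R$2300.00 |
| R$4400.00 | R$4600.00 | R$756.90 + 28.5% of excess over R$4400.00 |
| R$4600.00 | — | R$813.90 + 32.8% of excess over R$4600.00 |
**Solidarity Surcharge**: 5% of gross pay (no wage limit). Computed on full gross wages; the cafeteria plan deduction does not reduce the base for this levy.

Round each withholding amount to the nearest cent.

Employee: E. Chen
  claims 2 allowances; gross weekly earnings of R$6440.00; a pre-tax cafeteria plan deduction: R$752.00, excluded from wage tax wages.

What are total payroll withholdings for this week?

Wage Tax: taxable = R$6440.00 − R$752.00 − 2×R$160.00 = R$5368.00
  R$813.90 + 32.8% × (R$5368.00 − R$4600.00) = R$813.90 + 32.8% × R$768.00 = R$1065.80
Solidarity Surcharge: 5% × R$6440.00 = R$322.00
Total: R$1065.80 + R$322.00 = R$1387.80

R$1387.80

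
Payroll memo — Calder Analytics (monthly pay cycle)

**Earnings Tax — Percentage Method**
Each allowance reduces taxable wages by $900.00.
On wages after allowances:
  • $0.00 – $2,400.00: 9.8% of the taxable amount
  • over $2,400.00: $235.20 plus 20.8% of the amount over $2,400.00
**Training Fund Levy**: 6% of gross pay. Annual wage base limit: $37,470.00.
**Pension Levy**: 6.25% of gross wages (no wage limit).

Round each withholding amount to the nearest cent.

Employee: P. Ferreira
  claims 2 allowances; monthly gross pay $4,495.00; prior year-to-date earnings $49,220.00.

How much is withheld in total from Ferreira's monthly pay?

Earnings Tax: taxable = $4,495.00 − 2×$900.00 = $2,695.00
  $235.20 + 20.8% × ($2,695.00 − $2,400.00) = $235.20 + 20.8% × $295.00 = $296.56
Training Fund Levy: YTD $49,220.00 ≥ cap $37,470.00 → $0.00
Pension Levy: 6.25% × $4,495.00 = $280.94
Total: $296.56 + $0.00 + $280.94 = $577.50

$577.50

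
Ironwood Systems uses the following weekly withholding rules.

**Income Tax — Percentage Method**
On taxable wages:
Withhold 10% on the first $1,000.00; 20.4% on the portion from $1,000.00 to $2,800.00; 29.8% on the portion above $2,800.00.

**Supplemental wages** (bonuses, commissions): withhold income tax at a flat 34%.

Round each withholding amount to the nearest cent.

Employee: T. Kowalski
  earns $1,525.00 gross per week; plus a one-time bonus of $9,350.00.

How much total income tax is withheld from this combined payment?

Income Tax: taxable = $1,525.00
  $100.00 + 20.4% × ($1,525.00 − $1,000.00) = $100.00 + 20.4% × $525.00 = $207.10
Supplemental (34% flat on bonus): 34% × $9,350.00 = $3,179.00
Total income tax: $207.10 + $3,179.00 = $3,386.10

$3,386.10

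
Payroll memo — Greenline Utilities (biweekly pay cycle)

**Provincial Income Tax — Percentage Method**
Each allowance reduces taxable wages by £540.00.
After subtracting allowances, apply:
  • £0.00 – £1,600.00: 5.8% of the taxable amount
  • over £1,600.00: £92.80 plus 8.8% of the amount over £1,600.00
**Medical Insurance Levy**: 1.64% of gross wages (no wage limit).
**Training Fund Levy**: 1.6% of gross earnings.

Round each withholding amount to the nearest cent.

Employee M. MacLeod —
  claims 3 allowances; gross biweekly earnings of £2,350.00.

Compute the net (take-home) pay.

£2,231.52

Provincial Income Tax: taxable = £2,350.00 − 3×£540.00 = £730.00
  5.8% × £730.00 = £42.34
Medical Insurance Levy: 1.64% × £2,350.00 = £38.54
Training Fund Levy: 1.6% × £2,350.00 = £37.60
Total withheld: £42.34 + £38.54 + £37.60 = £118.48
Net pay: £2,350.00 − £118.48 = £2,231.52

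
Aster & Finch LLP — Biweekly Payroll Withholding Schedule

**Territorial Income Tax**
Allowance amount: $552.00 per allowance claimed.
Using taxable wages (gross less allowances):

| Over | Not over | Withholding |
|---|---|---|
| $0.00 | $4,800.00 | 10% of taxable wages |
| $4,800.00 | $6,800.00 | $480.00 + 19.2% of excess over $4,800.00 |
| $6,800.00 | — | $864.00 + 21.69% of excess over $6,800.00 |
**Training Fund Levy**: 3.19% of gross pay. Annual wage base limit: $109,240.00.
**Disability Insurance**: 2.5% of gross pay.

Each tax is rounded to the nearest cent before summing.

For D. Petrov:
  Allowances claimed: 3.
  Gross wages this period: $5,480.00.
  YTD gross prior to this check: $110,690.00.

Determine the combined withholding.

$519.40

Territorial Income Tax: taxable = $5,480.00 − 3×$552.00 = $3,824.00
  10% × $3,824.00 = $382.40
Training Fund Levy: YTD $110,690.00 ≥ cap $109,240.00 → $0.00
Disability Insurance: 2.5% × $5,480.00 = $137.00
Total: $382.40 + $0.00 + $137.00 = $519.40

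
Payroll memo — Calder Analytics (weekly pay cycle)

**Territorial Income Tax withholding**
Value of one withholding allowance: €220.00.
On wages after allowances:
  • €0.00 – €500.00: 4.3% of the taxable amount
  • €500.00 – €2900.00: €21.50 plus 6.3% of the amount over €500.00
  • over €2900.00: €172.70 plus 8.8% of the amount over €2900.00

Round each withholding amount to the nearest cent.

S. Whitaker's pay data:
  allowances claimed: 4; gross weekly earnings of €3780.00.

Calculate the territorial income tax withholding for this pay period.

€172.70

Territorial Income Tax: taxable = €3780.00 − 4×€220.00 = €2900.00
  €21.50 + 6.3% × (€2900.00 − €500.00) = €21.50 + 6.3% × €2400.00 = €172.70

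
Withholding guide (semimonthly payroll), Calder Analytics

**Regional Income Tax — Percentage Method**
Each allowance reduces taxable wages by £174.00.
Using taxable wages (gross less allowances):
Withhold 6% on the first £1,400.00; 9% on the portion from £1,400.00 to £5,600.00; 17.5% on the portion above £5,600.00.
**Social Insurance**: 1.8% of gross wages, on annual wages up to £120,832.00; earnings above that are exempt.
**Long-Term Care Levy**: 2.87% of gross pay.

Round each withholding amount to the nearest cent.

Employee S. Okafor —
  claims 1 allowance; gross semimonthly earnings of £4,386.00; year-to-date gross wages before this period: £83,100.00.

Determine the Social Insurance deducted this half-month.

Social Insurance: 1.8% × £4,386.00 = £78.95

£78.95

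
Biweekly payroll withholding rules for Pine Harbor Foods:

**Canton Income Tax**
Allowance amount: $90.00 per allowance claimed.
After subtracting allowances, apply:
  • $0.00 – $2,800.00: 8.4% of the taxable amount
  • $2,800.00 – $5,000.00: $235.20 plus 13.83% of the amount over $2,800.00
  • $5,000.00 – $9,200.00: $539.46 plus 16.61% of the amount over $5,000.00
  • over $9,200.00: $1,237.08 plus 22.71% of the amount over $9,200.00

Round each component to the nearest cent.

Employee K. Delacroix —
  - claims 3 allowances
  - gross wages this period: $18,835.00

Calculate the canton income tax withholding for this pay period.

Canton Income Tax: taxable = $18,835.00 − 3×$90.00 = $18,565.00
  $1,237.08 + 22.71% × ($18,565.00 − $9,200.00) = $1,237.08 + 22.71% × $9,365.00 = $3,363.87

$3,363.87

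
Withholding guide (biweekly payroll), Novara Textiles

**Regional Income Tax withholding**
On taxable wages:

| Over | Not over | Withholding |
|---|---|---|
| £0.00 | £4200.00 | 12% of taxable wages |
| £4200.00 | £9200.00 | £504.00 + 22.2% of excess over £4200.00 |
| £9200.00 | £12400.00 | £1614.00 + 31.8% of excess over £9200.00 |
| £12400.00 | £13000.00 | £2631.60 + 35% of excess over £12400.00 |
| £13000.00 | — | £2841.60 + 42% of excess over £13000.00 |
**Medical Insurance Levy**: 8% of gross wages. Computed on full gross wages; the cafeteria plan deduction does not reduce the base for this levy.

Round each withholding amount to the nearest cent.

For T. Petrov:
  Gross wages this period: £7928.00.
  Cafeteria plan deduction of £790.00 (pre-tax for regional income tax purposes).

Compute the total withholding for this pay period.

£1790.48

Regional Income Tax: taxable = £7928.00 − £790.00 = £7138.00
  £504.00 + 22.2% × (£7138.00 − £4200.00) = £504.00 + 22.2% × £2938.00 = £1156.24
Medical Insurance Levy: 8% × £7928.00 = £634.24
Total: £1156.24 + £634.24 = £1790.48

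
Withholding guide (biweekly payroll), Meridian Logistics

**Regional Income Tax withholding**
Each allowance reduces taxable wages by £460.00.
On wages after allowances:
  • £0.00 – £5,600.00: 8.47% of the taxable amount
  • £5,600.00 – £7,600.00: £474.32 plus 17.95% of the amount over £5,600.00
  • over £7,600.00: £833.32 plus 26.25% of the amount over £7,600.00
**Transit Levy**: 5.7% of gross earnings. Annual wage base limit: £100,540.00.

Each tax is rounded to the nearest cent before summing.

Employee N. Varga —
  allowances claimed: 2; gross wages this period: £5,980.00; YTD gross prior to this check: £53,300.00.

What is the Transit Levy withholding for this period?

Transit Levy: 5.7% × £5,980.00 = £340.86

£340.86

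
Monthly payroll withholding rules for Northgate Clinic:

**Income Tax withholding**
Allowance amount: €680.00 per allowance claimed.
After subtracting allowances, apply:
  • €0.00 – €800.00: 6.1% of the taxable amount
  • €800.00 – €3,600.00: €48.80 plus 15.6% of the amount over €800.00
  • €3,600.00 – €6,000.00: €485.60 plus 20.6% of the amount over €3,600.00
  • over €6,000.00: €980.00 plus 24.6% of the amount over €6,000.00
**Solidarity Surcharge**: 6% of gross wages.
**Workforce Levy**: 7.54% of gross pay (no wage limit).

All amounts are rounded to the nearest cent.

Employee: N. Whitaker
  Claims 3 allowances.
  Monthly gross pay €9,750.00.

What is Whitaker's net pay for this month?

€7,029.19

Income Tax: taxable = €9,750.00 − 3×€680.00 = €7,710.00
  €980.00 + 24.6% × (€7,710.00 − €6,000.00) = €980.00 + 24.6% × €1,710.00 = €1,400.66
Solidarity Surcharge: 6% × €9,750.00 = €585.00
Workforce Levy: 7.54% × €9,750.00 = €735.15
Total withheld: €1,400.66 + €585.00 + €735.15 = €2,720.81
Net pay: €9,750.00 − €2,720.81 = €7,029.19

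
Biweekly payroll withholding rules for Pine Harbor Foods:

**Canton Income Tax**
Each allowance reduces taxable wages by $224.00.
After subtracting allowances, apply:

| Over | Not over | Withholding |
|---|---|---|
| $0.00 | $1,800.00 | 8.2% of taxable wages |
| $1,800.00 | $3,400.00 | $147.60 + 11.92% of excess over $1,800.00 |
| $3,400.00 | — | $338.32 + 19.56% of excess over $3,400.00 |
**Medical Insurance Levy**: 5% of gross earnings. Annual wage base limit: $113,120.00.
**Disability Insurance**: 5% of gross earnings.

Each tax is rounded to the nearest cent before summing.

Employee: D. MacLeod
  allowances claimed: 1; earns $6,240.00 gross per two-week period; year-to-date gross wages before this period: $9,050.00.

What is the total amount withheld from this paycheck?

Canton Income Tax: taxable = $6,240.00 − 1×$224.00 = $6,016.00
  $338.32 + 19.56% × ($6,016.00 − $3,400.00) = $338.32 + 19.56% × $2,616.00 = $850.01
Medical Insurance Levy: 5% × $6,240.00 = $312.00
Disability Insurance: 5% × $6,240.00 = $312.00
Total: $850.01 + $312.00 + $312.00 = $1,474.01

$1,474.01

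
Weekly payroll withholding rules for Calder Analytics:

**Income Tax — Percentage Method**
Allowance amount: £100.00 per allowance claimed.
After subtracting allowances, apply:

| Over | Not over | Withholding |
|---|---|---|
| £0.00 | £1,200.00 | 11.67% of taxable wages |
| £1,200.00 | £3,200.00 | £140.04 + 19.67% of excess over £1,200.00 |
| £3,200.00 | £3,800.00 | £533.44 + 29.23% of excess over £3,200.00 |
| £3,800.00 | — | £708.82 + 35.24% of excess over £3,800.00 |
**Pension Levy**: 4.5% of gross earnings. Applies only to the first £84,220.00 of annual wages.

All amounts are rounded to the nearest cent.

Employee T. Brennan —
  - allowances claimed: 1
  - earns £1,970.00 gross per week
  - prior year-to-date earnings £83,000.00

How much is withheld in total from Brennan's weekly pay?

Income Tax: taxable = £1,970.00 − 1×£100.00 = £1,870.00
  £140.04 + 19.67% × (£1,870.00 − £1,200.00) = £140.04 + 19.67% × £670.00 = £271.83
Pension Levy: cap £84,220.00 − YTD £83,000.00 = £1,220.00 subject; 4.5% × £1,220.00 = £54.90
Total: £271.83 + £54.90 = £326.73

£326.73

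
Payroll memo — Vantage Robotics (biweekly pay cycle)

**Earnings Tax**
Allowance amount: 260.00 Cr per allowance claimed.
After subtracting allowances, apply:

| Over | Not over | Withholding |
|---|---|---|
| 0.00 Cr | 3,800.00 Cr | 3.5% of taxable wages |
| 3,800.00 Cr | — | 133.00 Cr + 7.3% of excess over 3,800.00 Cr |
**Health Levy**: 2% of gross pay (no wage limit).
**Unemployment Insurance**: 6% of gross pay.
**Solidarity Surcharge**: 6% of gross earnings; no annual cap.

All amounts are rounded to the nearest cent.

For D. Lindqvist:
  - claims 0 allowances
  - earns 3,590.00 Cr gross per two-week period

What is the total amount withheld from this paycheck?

Earnings Tax: taxable = 3,590.00 Cr
  3.5% × 3,590.00 Cr = 125.65 Cr
Health Levy: 2% × 3,590.00 Cr = 71.80 Cr
Unemployment Insurance: 6% × 3,590.00 Cr = 215.40 Cr
Solidarity Surcharge: 6% × 3,590.00 Cr = 215.40 Cr
Total: 125.65 Cr + 71.80 Cr + 215.40 Cr + 215.40 Cr = 628.25 Cr

628.25 Cr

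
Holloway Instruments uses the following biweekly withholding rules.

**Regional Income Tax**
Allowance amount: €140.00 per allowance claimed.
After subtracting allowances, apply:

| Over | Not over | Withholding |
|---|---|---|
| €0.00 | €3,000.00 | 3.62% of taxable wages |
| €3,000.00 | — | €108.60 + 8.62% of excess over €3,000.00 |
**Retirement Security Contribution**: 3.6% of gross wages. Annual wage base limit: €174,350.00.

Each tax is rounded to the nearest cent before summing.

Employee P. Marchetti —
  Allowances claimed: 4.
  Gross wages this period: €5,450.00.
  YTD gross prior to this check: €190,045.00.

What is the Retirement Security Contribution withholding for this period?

€0.00

Retirement Security Contribution: YTD €190,045.00 ≥ cap €174,350.00 → €0.00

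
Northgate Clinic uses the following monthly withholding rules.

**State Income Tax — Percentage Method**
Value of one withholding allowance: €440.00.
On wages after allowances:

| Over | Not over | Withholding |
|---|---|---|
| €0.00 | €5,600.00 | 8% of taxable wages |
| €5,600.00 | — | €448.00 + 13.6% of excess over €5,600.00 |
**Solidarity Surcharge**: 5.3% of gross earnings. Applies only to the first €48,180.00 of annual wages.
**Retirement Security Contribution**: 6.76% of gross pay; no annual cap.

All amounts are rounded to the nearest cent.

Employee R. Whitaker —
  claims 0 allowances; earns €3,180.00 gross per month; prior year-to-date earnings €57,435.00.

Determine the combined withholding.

€469.37

State Income Tax: taxable = €3,180.00
  8% × €3,180.00 = €254.40
Solidarity Surcharge: YTD €57,435.00 ≥ cap €48,180.00 → €0.00
Retirement Security Contribution: 6.76% × €3,180.00 = €214.97
Total: €254.40 + €0.00 + €214.97 = €469.37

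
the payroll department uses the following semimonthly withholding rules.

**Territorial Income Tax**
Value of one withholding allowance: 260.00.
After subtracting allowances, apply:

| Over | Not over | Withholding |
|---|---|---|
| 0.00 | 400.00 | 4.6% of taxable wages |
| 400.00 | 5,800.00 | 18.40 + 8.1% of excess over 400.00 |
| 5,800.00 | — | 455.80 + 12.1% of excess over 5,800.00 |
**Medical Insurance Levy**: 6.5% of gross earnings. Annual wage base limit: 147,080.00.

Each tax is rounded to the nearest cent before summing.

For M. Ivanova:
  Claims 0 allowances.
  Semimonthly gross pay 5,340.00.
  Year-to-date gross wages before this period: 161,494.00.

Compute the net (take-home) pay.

4,921.46

Territorial Income Tax: taxable = 5,340.00
  18.40 + 8.1% × (5,340.00 − 400.00) = 18.40 + 8.1% × 4,940.00 = 418.54
Medical Insurance Levy: YTD 161,494.00 ≥ cap 147,080.00 → 0.00
Total withheld: 418.54 + 0.00 = 418.54
Net pay: 5,340.00 − 418.54 = 4,921.46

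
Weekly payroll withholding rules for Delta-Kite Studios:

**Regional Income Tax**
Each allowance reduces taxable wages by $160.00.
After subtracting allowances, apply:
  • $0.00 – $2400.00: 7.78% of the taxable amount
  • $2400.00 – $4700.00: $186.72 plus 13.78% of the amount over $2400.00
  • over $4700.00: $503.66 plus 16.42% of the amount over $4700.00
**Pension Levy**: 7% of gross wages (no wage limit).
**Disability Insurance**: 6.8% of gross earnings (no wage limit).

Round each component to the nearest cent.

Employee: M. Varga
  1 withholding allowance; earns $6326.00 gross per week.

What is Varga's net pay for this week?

Regional Income Tax: taxable = $6326.00 − 1×$160.00 = $6166.00
  $503.66 + 16.42% × ($6166.00 − $4700.00) = $503.66 + 16.42% × $1466.00 = $744.38
Pension Levy: 7% × $6326.00 = $442.82
Disability Insurance: 6.8% × $6326.00 = $430.17
Total withheld: $744.38 + $442.82 + $430.17 = $1617.37
Net pay: $6326.00 − $1617.37 = $4708.63

$4708.63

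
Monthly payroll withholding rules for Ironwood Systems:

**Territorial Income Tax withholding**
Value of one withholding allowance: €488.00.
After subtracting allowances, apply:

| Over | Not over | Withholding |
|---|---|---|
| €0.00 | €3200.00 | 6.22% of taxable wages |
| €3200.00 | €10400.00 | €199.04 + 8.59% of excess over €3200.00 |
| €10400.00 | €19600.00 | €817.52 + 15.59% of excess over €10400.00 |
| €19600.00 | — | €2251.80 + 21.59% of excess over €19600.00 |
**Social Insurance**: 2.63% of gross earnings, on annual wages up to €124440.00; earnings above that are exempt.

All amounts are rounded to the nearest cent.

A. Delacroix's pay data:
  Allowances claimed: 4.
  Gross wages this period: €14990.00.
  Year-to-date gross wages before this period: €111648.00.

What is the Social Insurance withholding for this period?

Social Insurance: cap €124440.00 − YTD €111648.00 = €12792.00 subject; 2.63% × €12792.00 = €336.43

€336.43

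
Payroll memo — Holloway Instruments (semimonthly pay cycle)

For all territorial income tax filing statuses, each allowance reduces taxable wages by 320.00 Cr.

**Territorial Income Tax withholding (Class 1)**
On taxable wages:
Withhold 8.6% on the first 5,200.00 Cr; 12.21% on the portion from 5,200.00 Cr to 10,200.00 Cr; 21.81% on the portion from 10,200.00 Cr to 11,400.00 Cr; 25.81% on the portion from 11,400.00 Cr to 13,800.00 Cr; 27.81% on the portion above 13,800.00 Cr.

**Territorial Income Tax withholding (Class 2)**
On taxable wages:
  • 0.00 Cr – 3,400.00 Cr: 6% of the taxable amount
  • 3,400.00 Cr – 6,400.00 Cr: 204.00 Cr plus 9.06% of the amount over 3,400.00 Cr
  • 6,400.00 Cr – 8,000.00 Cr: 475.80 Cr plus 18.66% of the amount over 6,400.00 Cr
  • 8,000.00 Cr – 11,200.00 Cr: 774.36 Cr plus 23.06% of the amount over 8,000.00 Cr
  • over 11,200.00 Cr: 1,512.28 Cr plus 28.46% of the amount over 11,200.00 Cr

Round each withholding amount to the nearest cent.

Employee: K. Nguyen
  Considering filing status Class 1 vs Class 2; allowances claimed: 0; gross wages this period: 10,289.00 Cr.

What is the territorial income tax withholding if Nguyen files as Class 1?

Territorial Income Tax (Class 1): taxable = 10,289.00 Cr
  1,057.70 Cr + 21.81% × (10,289.00 Cr − 10,200.00 Cr) = 1,057.70 Cr + 21.81% × 89.00 Cr = 1,077.11 Cr

1,077.11 Cr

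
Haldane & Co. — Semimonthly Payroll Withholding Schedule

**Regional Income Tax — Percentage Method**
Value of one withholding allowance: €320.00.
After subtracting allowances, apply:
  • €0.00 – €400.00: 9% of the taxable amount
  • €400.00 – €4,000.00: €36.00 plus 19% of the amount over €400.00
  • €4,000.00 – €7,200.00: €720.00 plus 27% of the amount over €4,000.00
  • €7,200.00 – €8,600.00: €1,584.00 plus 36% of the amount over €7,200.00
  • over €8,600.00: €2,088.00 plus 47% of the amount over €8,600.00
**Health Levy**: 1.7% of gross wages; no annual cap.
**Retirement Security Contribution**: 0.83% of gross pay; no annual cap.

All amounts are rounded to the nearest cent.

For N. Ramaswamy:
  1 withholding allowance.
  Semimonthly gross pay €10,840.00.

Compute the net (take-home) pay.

€7,575.35

Regional Income Tax: taxable = €10,840.00 − 1×€320.00 = €10,520.00
  €2,088.00 + 47% × (€10,520.00 − €8,600.00) = €2,088.00 + 47% × €1,920.00 = €2,990.40
Health Levy: 1.7% × €10,840.00 = €184.28
Retirement Security Contribution: 0.83% × €10,840.00 = €89.97
Total withheld: €2,990.40 + €184.28 + €89.97 = €3,264.65
Net pay: €10,840.00 − €3,264.65 = €7,575.35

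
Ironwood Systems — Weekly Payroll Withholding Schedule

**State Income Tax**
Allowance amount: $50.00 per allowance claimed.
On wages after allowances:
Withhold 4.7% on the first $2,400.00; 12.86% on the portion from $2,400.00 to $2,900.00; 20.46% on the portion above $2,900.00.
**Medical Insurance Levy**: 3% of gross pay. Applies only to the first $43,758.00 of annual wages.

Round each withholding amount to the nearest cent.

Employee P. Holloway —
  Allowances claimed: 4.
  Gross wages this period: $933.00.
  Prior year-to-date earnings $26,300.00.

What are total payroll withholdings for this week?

$62.44

State Income Tax: taxable = $933.00 − 4×$50.00 = $733.00
  4.7% × $733.00 = $34.45
Medical Insurance Levy: 3% × $933.00 = $27.99
Total: $34.45 + $27.99 = $62.44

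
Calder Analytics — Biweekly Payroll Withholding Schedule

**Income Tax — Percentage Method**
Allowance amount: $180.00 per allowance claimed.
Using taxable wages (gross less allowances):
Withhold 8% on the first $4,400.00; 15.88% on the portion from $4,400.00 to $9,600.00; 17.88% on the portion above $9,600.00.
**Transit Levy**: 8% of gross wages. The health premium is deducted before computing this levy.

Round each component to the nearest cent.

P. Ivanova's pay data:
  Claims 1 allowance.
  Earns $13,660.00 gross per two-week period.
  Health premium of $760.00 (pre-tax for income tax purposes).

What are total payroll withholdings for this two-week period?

$2,767.62

Income Tax: taxable = $13,660.00 − $760.00 − 1×$180.00 = $12,720.00
  $1,177.76 + 17.88% × ($12,720.00 − $9,600.00) = $1,177.76 + 17.88% × $3,120.00 = $1,735.62
Transit Levy: 8% × $12,900.00 = $1,032.00
Total: $1,735.62 + $1,032.00 = $2,767.62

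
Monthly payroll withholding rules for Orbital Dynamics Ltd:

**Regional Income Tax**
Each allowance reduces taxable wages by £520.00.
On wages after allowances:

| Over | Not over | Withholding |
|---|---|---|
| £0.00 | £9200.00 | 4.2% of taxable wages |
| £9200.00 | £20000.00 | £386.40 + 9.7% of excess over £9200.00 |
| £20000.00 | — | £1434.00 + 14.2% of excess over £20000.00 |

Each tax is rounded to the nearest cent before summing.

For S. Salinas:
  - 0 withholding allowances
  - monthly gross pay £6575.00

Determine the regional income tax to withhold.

£276.15

Regional Income Tax: taxable = £6575.00
  4.2% × £6575.00 = £276.15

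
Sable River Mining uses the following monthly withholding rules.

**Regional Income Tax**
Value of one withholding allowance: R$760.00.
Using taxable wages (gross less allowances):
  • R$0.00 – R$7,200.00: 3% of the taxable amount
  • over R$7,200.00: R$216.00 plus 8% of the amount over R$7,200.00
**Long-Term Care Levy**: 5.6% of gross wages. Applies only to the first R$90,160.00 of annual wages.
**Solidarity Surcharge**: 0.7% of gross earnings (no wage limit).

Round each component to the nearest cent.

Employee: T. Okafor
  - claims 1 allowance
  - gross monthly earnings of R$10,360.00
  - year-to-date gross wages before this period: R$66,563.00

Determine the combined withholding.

Regional Income Tax: taxable = R$10,360.00 − 1×R$760.00 = R$9,600.00
  R$216.00 + 8% × (R$9,600.00 − R$7,200.00) = R$216.00 + 8% × R$2,400.00 = R$408.00
Long-Term Care Levy: 5.6% × R$10,360.00 = R$580.16
Solidarity Surcharge: 0.7% × R$10,360.00 = R$72.52
Total: R$408.00 + R$580.16 + R$72.52 = R$1,060.68

R$1,060.68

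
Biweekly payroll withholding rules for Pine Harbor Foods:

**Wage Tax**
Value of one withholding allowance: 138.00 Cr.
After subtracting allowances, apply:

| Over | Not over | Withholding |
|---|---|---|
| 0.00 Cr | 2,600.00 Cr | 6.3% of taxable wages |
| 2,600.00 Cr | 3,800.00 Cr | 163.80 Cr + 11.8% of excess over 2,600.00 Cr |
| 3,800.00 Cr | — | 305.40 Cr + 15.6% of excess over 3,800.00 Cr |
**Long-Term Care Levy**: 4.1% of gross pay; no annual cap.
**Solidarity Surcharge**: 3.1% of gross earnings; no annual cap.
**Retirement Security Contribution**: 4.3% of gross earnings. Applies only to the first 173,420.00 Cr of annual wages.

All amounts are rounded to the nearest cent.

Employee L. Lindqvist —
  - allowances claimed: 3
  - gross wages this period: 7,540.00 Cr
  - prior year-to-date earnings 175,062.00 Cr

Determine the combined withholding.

1,367.14 Cr

Wage Tax: taxable = 7,540.00 Cr − 3×138.00 Cr = 7,126.00 Cr
  305.40 Cr + 15.6% × (7,126.00 Cr − 3,800.00 Cr) = 305.40 Cr + 15.6% × 3,326.00 Cr = 824.26 Cr
Long-Term Care Levy: 4.1% × 7,540.00 Cr = 309.14 Cr
Solidarity Surcharge: 3.1% × 7,540.00 Cr = 233.74 Cr
Retirement Security Contribution: YTD 175,062.00 Cr ≥ cap 173,420.00 Cr → 0.00 Cr
Total: 824.26 Cr + 309.14 Cr + 233.74 Cr + 0.00 Cr = 1,367.14 Cr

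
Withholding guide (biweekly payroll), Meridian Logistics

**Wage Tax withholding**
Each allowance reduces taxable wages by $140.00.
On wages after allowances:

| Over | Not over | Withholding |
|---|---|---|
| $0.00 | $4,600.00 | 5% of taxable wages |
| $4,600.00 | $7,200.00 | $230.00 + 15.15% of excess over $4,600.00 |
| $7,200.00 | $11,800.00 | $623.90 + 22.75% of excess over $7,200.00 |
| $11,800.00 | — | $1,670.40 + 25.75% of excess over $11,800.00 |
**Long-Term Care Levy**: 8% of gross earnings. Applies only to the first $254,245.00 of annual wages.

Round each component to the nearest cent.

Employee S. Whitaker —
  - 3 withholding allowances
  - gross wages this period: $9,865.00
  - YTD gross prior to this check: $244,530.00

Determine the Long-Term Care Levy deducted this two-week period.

Long-Term Care Levy: cap $254,245.00 − YTD $244,530.00 = $9,715.00 subject; 8% × $9,715.00 = $777.20

$777.20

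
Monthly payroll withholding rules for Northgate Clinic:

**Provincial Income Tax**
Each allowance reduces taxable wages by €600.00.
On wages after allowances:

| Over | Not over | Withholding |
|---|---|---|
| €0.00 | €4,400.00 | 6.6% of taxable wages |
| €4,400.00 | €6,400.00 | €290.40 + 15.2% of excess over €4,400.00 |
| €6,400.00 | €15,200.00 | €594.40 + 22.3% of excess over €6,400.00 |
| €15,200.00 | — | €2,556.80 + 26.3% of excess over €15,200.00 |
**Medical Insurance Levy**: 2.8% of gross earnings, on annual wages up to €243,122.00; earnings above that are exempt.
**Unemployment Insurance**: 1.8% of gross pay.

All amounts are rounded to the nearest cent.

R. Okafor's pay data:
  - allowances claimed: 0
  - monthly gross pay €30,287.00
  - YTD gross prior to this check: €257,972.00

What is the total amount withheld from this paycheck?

€7,069.85

Provincial Income Tax: taxable = €30,287.00
  €2,556.80 + 26.3% × (€30,287.00 − €15,200.00) = €2,556.80 + 26.3% × €15,087.00 = €6,524.68
Medical Insurance Levy: YTD €257,972.00 ≥ cap €243,122.00 → €0.00
Unemployment Insurance: 1.8% × €30,287.00 = €545.17
Total: €6,524.68 + €0.00 + €545.17 = €7,069.85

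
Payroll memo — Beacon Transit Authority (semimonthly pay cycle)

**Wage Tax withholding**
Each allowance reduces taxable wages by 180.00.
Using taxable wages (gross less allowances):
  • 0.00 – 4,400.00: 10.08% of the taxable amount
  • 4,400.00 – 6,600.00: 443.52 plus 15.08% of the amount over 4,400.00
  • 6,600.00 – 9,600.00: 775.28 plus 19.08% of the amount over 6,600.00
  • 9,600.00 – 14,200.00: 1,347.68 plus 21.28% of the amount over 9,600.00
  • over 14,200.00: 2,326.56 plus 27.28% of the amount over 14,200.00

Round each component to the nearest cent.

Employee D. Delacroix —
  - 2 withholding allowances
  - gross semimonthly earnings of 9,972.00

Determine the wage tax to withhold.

Wage Tax: taxable = 9,972.00 − 2×180.00 = 9,612.00
  1,347.68 + 21.28% × (9,612.00 − 9,600.00) = 1,347.68 + 21.28% × 12.00 = 1,350.23

1,350.23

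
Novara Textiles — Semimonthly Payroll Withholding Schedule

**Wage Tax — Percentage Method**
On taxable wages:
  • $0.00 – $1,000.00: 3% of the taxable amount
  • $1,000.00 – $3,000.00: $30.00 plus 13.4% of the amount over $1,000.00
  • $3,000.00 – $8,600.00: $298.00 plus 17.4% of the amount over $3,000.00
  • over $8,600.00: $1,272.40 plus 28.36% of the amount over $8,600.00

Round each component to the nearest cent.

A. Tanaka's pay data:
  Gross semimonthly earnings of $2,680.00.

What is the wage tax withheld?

$255.12

Wage Tax: taxable = $2,680.00
  $30.00 + 13.4% × ($2,680.00 − $1,000.00) = $30.00 + 13.4% × $1,680.00 = $255.12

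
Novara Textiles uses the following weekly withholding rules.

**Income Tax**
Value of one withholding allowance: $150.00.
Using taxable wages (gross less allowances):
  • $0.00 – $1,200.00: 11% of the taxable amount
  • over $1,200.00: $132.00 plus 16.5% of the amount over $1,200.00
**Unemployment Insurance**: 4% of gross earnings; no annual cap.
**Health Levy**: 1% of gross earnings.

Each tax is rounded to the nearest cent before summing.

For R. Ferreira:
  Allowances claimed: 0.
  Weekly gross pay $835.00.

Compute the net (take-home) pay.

$701.40

Income Tax: taxable = $835.00
  11% × $835.00 = $91.85
Unemployment Insurance: 4% × $835.00 = $33.40
Health Levy: 1% × $835.00 = $8.35
Total withheld: $91.85 + $33.40 + $8.35 = $133.60
Net pay: $835.00 − $133.60 = $701.40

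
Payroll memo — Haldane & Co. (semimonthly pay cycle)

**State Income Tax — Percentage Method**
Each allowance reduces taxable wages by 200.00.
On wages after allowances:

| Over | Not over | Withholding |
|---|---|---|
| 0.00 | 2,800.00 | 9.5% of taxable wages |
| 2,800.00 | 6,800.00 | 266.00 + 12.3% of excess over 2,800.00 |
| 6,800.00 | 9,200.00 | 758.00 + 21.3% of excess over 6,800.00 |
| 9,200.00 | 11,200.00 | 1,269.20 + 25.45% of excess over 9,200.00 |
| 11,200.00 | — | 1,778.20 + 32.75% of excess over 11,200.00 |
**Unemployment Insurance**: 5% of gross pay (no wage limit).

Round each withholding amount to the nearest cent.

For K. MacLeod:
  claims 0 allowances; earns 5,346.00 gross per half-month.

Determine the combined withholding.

State Income Tax: taxable = 5,346.00
  266.00 + 12.3% × (5,346.00 − 2,800.00) = 266.00 + 12.3% × 2,546.00 = 579.16
Unemployment Insurance: 5% × 5,346.00 = 267.30
Total: 579.16 + 267.30 = 846.46

846.46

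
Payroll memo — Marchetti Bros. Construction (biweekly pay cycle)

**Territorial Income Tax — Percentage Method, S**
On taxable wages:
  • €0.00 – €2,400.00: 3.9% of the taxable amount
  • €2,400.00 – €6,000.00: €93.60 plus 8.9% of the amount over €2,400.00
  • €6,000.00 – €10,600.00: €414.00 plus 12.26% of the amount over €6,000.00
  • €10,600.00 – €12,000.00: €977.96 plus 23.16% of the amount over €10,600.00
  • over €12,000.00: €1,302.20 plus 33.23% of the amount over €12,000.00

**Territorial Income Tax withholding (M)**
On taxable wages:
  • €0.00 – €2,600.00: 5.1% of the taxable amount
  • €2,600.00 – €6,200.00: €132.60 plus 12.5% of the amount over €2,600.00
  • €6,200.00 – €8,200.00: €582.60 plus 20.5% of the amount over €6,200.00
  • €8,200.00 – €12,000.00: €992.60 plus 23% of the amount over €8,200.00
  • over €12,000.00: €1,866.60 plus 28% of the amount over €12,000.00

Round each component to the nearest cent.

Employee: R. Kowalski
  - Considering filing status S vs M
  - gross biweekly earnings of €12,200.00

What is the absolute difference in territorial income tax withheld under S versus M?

€553.94

Territorial Income Tax (S): taxable = €12,200.00
  €1,302.20 + 33.23% × (€12,200.00 − €12,000.00) = €1,302.20 + 33.23% × €200.00 = €1,368.66
Territorial Income Tax (M): taxable = €12,200.00
  €1,866.60 + 28% × (€12,200.00 − €12,000.00) = €1,866.60 + 28% × €200.00 = €1,922.60
Difference: |€1,368.66 − €1,922.60| = €553.94 (higher under M)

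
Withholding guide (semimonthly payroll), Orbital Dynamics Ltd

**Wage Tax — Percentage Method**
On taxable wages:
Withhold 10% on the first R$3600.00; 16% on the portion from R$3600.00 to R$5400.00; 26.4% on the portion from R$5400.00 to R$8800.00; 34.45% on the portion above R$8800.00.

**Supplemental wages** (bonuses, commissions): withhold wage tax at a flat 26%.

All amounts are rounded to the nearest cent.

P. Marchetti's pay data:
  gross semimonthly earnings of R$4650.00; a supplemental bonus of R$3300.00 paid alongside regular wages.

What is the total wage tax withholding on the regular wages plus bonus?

R$1386.00

Wage Tax: taxable = R$4650.00
  R$360.00 + 16% × (R$4650.00 − R$3600.00) = R$360.00 + 16% × R$1050.00 = R$528.00
Supplemental (26% flat on bonus): 26% × R$3300.00 = R$858.00
Total wage tax: R$528.00 + R$858.00 = R$1386.00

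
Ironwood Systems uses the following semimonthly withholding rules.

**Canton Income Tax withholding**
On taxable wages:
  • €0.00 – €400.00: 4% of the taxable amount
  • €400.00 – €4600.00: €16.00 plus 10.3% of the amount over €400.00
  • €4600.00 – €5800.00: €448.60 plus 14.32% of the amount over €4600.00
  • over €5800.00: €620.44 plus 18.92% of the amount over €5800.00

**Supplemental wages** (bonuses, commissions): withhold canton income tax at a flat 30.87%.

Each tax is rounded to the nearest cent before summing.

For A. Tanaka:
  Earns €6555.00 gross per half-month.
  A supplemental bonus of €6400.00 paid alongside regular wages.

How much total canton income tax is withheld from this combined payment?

Canton Income Tax: taxable = €6555.00
  €620.44 + 18.92% × (€6555.00 − €5800.00) = €620.44 + 18.92% × €755.00 = €763.29
Supplemental (30.87% flat on bonus): 30.87% × €6400.00 = €1975.68
Total canton income tax: €763.29 + €1975.68 = €2738.97

€2738.97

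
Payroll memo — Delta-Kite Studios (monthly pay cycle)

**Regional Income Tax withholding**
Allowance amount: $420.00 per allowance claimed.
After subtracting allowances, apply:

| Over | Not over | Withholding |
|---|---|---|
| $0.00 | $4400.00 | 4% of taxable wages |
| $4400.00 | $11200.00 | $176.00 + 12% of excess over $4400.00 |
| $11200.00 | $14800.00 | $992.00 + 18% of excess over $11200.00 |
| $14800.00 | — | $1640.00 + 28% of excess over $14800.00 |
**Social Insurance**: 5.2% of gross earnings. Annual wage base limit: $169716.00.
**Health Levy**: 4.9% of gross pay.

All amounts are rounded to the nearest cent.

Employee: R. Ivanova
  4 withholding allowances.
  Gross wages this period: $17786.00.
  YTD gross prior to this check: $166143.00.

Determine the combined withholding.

$3062.99

Regional Income Tax: taxable = $17786.00 − 4×$420.00 = $16106.00
  $1640.00 + 28% × ($16106.00 − $14800.00) = $1640.00 + 28% × $1306.00 = $2005.68
Social Insurance: cap $169716.00 − YTD $166143.00 = $3573.00 subject; 5.2% × $3573.00 = $185.80
Health Levy: 4.9% × $17786.00 = $871.51
Total: $2005.68 + $185.80 + $871.51 = $3062.99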